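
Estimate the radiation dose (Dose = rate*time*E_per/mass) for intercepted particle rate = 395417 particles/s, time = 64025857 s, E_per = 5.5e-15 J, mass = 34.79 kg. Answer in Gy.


Total energy deposited = rate * time * E_per
  = 395417 * 64025857 * 5.5e-15 = 0.139243 J
Dose = E_total / mass = 0.139243 / 34.79
Dose = 0.004002386 Gy

0.0040 Gy


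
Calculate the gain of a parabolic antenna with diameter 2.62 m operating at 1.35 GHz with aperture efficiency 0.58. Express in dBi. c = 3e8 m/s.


lambda = c/f = 3e8 / 1.35e+09 = 0.2222222 m
G = eta*(pi*D/lambda)^2 = 0.58*(pi*2.62/0.2222222)^2
G = 795.7110 (linear)
G = 10*log10(795.7110) = 29.0076 dBi

29.0076 dBi


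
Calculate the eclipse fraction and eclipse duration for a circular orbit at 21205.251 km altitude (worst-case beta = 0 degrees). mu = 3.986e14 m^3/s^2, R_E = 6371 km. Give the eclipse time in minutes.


r = 27576.2510 km
T = 759.5613 min
Eclipse fraction = arcsin(R_E/r)/pi = arcsin(6371.0000/27576.2510)/pi
= arcsin(0.2310321)/pi = 0.07421025
Eclipse duration = 0.07421025 * 759.5613 = 56.3672 min

56.3672 minutes


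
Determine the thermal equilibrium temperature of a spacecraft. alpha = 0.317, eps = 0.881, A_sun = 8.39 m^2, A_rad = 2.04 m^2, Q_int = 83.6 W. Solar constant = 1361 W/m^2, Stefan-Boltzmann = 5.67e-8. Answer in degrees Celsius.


Numerator = alpha*S*A_sun + Q_int = 0.317*1361*8.39 + 83.6 = 3703.3564 W
Denominator = eps*sigma*A_rad = 0.881*5.67e-8*2.04 = 1.0190351e-07 W/K^4
T^4 = 3.6341795e+10 K^4
T = 436.6180 K = 163.4680 C

163.4680 degrees Celsius


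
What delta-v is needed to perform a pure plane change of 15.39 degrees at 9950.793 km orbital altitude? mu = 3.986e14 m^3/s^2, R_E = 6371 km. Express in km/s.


r = 16321.7930 km = 1.6321793e+07 m
V = sqrt(mu/r) = 4941.7949 m/s
di = 15.39 deg = 0.2686062 rad
dV = 2*V*sin(di/2) = 2*4941.7949*sin(0.1343031)
dV = 1323.4098 m/s = 1.3234 km/s

1.3234 km/s


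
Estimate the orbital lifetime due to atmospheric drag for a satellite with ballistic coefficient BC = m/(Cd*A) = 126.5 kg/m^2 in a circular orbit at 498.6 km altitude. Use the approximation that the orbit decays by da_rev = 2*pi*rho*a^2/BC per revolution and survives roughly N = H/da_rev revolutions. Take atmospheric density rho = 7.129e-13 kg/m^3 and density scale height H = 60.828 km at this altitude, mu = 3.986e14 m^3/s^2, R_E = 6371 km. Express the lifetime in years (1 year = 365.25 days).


a = R_E + alt = 6869.6000 km = 6.8696e+06 m
da_rev = 2*pi*rho*a^2/BC = 2*pi*7.129e-13*(6.8696e+06)^2/126.5 = 1.671017 m per revolution
N = H/da_rev = 60828.0000 m / 1.671017 m = 36401.7850 revolutions
P = 2*pi*sqrt(a^3/mu) = 5666.4152 s
lifetime = N*P = 36401.7850 * 5666.4152 = 2.0626763e+08 s = 2387.3568 days
years = 2387.3568 / 365.25 = 6.5362 years

6.5362 years


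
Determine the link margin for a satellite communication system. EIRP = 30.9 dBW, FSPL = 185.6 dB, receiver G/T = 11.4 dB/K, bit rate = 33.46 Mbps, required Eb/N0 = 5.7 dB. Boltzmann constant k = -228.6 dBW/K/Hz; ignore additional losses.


C/N0 = EIRP - FSPL + G/T - k = 30.9 - 185.6 + 11.4 - (-228.6)
C/N0 = 85.3000 dB-Hz
R_b = 33.46 Mbps = 3.346e+07 bps -> 10*log10(R_b) = 75.2453 dB-Hz
Eb/N0 = C/N0 - 10*log10(R_b) = 85.3000 - 75.2453 = 10.0547 dB
Margin = Eb/N0 - Eb/N0_req = 10.0547 - 5.7 = 4.3547 dB (link closes)

4.3547 dB


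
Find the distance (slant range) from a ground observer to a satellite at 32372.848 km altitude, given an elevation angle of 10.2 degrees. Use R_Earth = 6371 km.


h = 32372.848 km, el = 10.2 deg
d = -R_E*sin(el) + sqrt((R_E*sin(el))^2 + 2*R_E*h + h^2)
d = -6371.0000*sin(0.1780236) + sqrt((6371.0000*0.1770847)^2 + 2*6371.0000*32372.848 + 32372.848^2)
d = 37104.8805 km

37104.8805 km


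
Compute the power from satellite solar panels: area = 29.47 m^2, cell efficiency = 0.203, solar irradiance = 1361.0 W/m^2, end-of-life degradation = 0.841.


P = area * eta * S * degradation
P = 29.47 * 0.203 * 1361.0 * 0.841
P = 6847.4725 W

6847.4725 W


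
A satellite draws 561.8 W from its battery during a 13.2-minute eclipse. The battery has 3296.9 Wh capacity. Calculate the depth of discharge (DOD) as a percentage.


E_used = P * t / 60 = 561.8 * 13.2 / 60 = 123.5960 Wh
DOD = E_used / E_total * 100 = 123.5960 / 3296.9 * 100
DOD = 3.7489 %

3.7489 %


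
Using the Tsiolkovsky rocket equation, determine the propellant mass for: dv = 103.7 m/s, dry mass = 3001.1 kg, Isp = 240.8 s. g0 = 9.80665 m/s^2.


ve = Isp * g0 = 240.8 * 9.80665 = 2361.441320 m/s
mass ratio = exp(dv/ve) = exp(103.7/2361.441320) = 1.04489234
m_prop = m_dry * (mr - 1) = 3001.1 * (1.04489234 - 1)
m_prop = 134.7264 kg

134.7264 kg


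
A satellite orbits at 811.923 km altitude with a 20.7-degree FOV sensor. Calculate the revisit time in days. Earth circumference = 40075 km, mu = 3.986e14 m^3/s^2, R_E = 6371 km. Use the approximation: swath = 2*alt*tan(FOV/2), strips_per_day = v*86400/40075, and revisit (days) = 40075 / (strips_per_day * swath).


swath = 2*811.923*tan(0.1806416) = 296.5669 km
v = sqrt(mu/r) = 7449.3442 m/s = 7.4493 km/s
strips/day = v*86400/40075 = 7.4493*86400/40075 = 16.0605
coverage/day = strips * swath = 16.0605 * 296.5669 = 4763.0045 km
revisit = 40075 / 4763.0045 = 8.4138 days

8.4138 days


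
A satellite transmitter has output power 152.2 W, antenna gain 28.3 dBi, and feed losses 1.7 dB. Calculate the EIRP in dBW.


Pt = 152.2 W = 21.8241 dBW
EIRP = Pt_dBW + Gt - losses = 21.8241 + 28.3 - 1.7 = 48.4241 dBW

48.4241 dBW


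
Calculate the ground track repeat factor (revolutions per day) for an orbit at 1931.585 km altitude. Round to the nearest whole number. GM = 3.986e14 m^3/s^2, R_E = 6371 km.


r = 8.302585e+06 m
T = 2*pi*sqrt(r^3/mu) = 7528.8946 s = 125.4816 min
revs/day = 1440 / 125.4816 = 11.4758
Rounded: 11 revolutions per day

11 revolutions per day


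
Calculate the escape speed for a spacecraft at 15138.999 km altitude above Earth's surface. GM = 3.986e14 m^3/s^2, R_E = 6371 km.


r = 6371.0 + 15138.999 = 21509.9990 km = 2.1509999e+07 m
v_esc = sqrt(2*mu/r) = sqrt(2*3.986e14 / 2.1509999e+07)
v_esc = 6087.8431 m/s = 6.0878 km/s

6.0878 km/s


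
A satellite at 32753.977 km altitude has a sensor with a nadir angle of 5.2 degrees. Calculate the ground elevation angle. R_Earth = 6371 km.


r = R_E + alt = 39124.9770 km
Law of sines in the satellite / Earth-center / ground-point triangle:
  sin(nadir)/R_E = sin(90 + el)/r  =>  cos(el) = (r/R_E)*sin(nadir)
cos(el) = (39124.9770 / 6371.0000) * sin(5.2 deg) = 0.5565841
el = arccos(0.5565841) = 56.1801 deg
(Earth-central angle = 90 - nadir - el = 28.6199 deg)

56.1801 degrees


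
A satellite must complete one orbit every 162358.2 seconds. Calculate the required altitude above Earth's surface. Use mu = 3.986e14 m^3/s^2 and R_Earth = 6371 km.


T = 162358.2 s
r = (mu*T^2/(4*pi^2))^(1/3) = (3.986e14 * 162358.2^2 / (4*pi^2))^(1/3)
r = 6.432434e+07 m = 64324.3398 km
alt = r - R_E = 64324.3398 - 6371 = 57953.3398 km

57953.3398 km


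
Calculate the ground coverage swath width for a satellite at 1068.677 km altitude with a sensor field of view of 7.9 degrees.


FOV = 7.9 deg = 0.137881 rad
swath = 2 * alt * tan(FOV/2) = 2 * 1068.677 * tan(0.06894051)
swath = 2 * 1068.677 * 0.06904993
swath = 147.5842 km

147.5842 km


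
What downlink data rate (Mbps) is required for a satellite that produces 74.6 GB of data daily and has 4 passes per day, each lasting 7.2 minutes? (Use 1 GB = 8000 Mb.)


total contact time = 4 * 7.2 * 60 = 1728.0000 s
data = 74.6 GB = 596800.0000 Mb
rate = 596800.0000 / 1728.0000 = 345.3704 Mbps

345.3704 Mbps


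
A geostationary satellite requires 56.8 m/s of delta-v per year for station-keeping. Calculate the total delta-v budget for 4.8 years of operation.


dV = rate * years = 56.8 * 4.8
dV = 272.6400 m/s

272.6400 m/s


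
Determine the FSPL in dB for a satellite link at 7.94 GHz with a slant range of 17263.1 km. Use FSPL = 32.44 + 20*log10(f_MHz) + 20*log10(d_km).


f = 7.94 GHz = 7940.0000 MHz
d = 17263.1 km
FSPL = 32.44 + 20*log10(7940.0000) + 20*log10(17263.1)
FSPL = 32.44 + 77.9964 + 84.7424
FSPL = 195.1788 dB

195.1788 dB


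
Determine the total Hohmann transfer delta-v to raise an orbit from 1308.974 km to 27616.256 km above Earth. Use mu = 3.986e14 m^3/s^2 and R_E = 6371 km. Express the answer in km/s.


r1 = 7679.9740 km = 7.679974e+06 m
r2 = 33987.2560 km = 3.3987256e+07 m
dv1 = sqrt(mu/r1)*(sqrt(2*r2/(r1+r2)) - 1) = 1997.3745 m/s
dv2 = sqrt(mu/r2)*(1 - sqrt(2*r1/(r1+r2))) = 1345.3490 m/s
total dv = |dv1| + |dv2| = 1997.3745 + 1345.3490 = 3342.7235 m/s = 3.3427 km/s

3.3427 km/s


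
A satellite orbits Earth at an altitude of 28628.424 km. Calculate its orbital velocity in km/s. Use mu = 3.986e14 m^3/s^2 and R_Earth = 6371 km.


r = R_E + alt = 6371.0 + 28628.424 = 34999.4240 km = 3.4999424e+07 m
v = sqrt(mu/r) = sqrt(3.986e14 / 3.4999424e+07) = 3374.7235 m/s = 3.3747 km/s

3.3747 km/s


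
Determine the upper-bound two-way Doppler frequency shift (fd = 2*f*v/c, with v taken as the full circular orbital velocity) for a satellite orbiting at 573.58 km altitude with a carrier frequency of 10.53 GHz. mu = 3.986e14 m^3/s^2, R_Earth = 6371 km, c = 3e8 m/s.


r = 6.94458e+06 m
v = sqrt(mu/r) = 7576.0992 m/s (worst-case radial velocity)
f = 10.53 GHz = 1.053e+10 Hz
fd = 2*f*v/c = 2*1.053e+10*7576.0992/3.0e+08
fd = 531842.1662 Hz

531842.1662 Hz


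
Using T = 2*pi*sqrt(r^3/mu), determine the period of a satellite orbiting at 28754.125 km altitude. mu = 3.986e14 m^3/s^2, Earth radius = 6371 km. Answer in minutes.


r = 35125.1250 km = 3.5125125e+07 m
T = 2*pi*sqrt(r^3/mu) = 2*pi*sqrt(4.333648e+22 / 3.986e14)
T = 65514.5917 s = 1091.9099 min

1091.9099 minutes


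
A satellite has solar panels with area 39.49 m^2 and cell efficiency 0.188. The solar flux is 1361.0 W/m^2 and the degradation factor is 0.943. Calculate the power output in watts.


P = area * eta * S * degradation
P = 39.49 * 0.188 * 1361.0 * 0.943
P = 9528.2864 W

9528.2864 W


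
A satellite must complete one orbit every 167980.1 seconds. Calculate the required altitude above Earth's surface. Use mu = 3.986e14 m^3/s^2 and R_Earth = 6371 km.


T = 167980.1 s
r = (mu*T^2/(4*pi^2))^(1/3) = (3.986e14 * 167980.1^2 / (4*pi^2))^(1/3)
r = 6.5800785e+07 m = 65800.7852 km
alt = r - R_E = 65800.7852 - 6371 = 59429.7852 km

59429.7852 km


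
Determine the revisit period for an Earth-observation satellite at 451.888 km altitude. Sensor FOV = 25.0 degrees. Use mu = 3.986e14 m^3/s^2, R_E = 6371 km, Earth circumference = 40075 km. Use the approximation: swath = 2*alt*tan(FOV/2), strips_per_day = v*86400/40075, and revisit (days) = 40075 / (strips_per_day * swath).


swath = 2*451.888*tan(0.2181662) = 200.3623 km
v = sqrt(mu/r) = 7643.3637 m/s = 7.6434 km/s
strips/day = v*86400/40075 = 7.6434*86400/40075 = 16.4788
coverage/day = strips * swath = 16.4788 * 200.3623 = 3301.7241 km
revisit = 40075 / 3301.7241 = 12.1376 days

12.1376 days


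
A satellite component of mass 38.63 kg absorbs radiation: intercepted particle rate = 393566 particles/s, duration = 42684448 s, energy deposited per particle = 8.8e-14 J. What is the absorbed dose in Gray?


Total energy deposited = rate * time * E_per
  = 393566 * 42684448 * 8.8e-14 = 1.4783 J
Dose = E_total / mass = 1.4783 / 38.63
Dose = 0.03826883 Gy

0.0383 Gy


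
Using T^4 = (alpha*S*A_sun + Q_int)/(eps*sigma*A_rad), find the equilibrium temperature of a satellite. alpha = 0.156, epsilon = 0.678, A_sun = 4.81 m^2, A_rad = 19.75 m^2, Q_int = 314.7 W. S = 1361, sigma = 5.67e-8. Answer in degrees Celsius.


Numerator = alpha*S*A_sun + Q_int = 0.156*1361*4.81 + 314.7 = 1335.9400 W
Denominator = eps*sigma*A_rad = 0.678*5.67e-8*19.75 = 7.5924135e-07 W/K^4
T^4 = 1.7595722e+09 K^4
T = 204.8103 K = -68.3397 C

-68.3397 degrees Celsius


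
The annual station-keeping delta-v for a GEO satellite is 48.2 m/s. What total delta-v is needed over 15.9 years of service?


dV = rate * years = 48.2 * 15.9
dV = 766.3800 m/s

766.3800 m/s


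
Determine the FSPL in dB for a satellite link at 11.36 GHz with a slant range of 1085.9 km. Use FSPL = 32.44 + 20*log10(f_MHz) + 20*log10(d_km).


f = 11.36 GHz = 11360.0000 MHz
d = 1085.9 km
FSPL = 32.44 + 20*log10(11360.0000) + 20*log10(1085.9)
FSPL = 32.44 + 81.1076 + 60.7158
FSPL = 174.2634 dB

174.2634 dB


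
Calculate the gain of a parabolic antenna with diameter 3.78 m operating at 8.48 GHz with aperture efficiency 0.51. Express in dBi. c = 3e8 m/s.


lambda = c/f = 3e8 / 8.48e+09 = 0.03537736 m
G = eta*(pi*D/lambda)^2 = 0.51*(pi*3.78/0.03537736)^2
G = 57464.9081 (linear)
G = 10*log10(57464.9081) = 47.5940 dBi

47.5940 dBi


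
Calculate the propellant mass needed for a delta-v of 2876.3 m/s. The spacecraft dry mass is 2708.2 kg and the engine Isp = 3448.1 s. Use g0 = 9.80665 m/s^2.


ve = Isp * g0 = 3448.1 * 9.80665 = 33814.309865 m/s
mass ratio = exp(dv/ve) = exp(2876.3/33814.309865) = 1.08878416
m_prop = m_dry * (mr - 1) = 2708.2 * (1.08878416 - 1)
m_prop = 240.4453 kg

240.4453 kg


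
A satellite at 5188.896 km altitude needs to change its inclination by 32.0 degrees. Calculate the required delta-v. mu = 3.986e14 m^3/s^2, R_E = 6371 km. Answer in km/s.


r = 11559.8960 km = 1.1559896e+07 m
V = sqrt(mu/r) = 5872.0762 m/s
di = 32.0 deg = 0.5585054 rad
dV = 2*V*sin(di/2) = 2*5872.0762*sin(0.2792527)
dV = 3237.1271 m/s = 3.2371 km/s

3.2371 km/s


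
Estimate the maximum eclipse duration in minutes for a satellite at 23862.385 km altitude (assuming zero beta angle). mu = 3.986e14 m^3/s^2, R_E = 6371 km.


r = 30233.3850 km
T = 871.9471 min
Eclipse fraction = arcsin(R_E/r)/pi = arcsin(6371.0000/30233.3850)/pi
= arcsin(0.2107273)/pi = 0.06758321
Eclipse duration = 0.06758321 * 871.9471 = 58.9290 min

58.9290 minutes


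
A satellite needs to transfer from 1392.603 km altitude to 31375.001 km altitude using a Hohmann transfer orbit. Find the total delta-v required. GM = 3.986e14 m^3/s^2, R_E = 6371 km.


r1 = 7763.6030 km = 7.763603e+06 m
r2 = 37746.0010 km = 3.7746001e+07 m
dv1 = sqrt(mu/r1)*(sqrt(2*r2/(r1+r2)) - 1) = 2063.2592 m/s
dv2 = sqrt(mu/r2)*(1 - sqrt(2*r1/(r1+r2))) = 1351.4842 m/s
total dv = |dv1| + |dv2| = 2063.2592 + 1351.4842 = 3414.7434 m/s = 3.4147 km/s

3.4147 km/s


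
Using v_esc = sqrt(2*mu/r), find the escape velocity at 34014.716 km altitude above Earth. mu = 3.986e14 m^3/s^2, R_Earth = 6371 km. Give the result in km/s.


r = 6371.0 + 34014.716 = 40385.7160 km = 4.0385716e+07 m
v_esc = sqrt(2*mu/r) = sqrt(2*3.986e14 / 4.0385716e+07)
v_esc = 4442.9329 m/s = 4.4429 km/s

4.4429 km/s


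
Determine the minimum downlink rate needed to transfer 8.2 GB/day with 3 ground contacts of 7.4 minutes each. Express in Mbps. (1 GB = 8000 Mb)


total contact time = 3 * 7.4 * 60 = 1332.0000 s
data = 8.2 GB = 65600.0000 Mb
rate = 65600.0000 / 1332.0000 = 49.2492 Mbps

49.2492 Mbps


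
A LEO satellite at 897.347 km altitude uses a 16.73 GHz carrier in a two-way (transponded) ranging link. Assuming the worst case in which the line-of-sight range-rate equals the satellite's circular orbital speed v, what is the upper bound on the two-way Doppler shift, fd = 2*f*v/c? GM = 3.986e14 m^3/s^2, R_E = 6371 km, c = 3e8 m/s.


r = 7.268347e+06 m
v = sqrt(mu/r) = 7405.4392 m/s (worst-case radial velocity)
f = 16.73 GHz = 1.673e+10 Hz
fd = 2*f*v/c = 2*1.673e+10*7405.4392/3.0e+08
fd = 825953.3189 Hz

825953.3189 Hz


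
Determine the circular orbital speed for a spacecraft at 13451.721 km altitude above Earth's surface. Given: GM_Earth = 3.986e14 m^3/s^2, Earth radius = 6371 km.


r = R_E + alt = 6371.0 + 13451.721 = 19822.7210 km = 1.9822721e+07 m
v = sqrt(mu/r) = sqrt(3.986e14 / 1.9822721e+07) = 4484.2210 m/s = 4.4842 km/s

4.4842 km/s


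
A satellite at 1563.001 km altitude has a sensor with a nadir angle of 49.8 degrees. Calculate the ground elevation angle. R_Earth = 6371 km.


r = R_E + alt = 7934.0010 km
Law of sines in the satellite / Earth-center / ground-point triangle:
  sin(nadir)/R_E = sin(90 + el)/r  =>  cos(el) = (r/R_E)*sin(nadir)
cos(el) = (7934.0010 / 6371.0000) * sin(49.8 deg) = 0.9511785
el = arccos(0.9511785) = 17.9774 deg
(Earth-central angle = 90 - nadir - el = 22.2226 deg)

17.9774 degrees


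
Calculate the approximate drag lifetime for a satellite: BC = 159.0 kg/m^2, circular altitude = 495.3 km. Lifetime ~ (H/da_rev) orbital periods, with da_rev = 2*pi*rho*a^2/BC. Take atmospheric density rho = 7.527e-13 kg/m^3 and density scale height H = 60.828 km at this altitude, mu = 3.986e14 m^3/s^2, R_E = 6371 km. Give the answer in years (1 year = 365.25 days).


a = R_E + alt = 6866.3000 km = 6.8663e+06 m
da_rev = 2*pi*rho*a^2/BC = 2*pi*7.527e-13*(6.8663e+06)^2/159.0 = 1.402330 m per revolution
N = H/da_rev = 60828.0000 m / 1.402330 m = 43376.3823 revolutions
P = 2*pi*sqrt(a^3/mu) = 5662.3327 s
lifetime = N*P = 43376.3823 * 5662.3327 = 2.4561151e+08 s = 2842.7258 days
years = 2842.7258 / 365.25 = 7.7830 years

7.7830 years


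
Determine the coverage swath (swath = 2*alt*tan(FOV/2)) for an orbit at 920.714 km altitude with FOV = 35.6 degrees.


FOV = 35.6 deg = 0.6213372 rad
swath = 2 * alt * tan(FOV/2) = 2 * 920.714 * tan(0.3106686)
swath = 2 * 920.714 * 0.3210649
swath = 591.2179 km

591.2179 km


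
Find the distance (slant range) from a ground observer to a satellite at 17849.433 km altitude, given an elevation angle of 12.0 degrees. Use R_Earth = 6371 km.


h = 17849.433 km, el = 12.0 deg
d = -R_E*sin(el) + sqrt((R_E*sin(el))^2 + 2*R_E*h + h^2)
d = -6371.0000*sin(0.2094395) + sqrt((6371.0000*0.2079117)^2 + 2*6371.0000*17849.433 + 17849.433^2)
d = 22080.4008 km

22080.4008 km


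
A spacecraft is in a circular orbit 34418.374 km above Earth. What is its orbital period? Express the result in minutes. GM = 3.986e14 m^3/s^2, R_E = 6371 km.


r = 40789.3740 km = 4.0789374e+07 m
T = 2*pi*sqrt(r^3/mu) = 2*pi*sqrt(6.786426e+22 / 3.986e14)
T = 81984.5055 s = 1366.4084 min

1366.4084 minutes


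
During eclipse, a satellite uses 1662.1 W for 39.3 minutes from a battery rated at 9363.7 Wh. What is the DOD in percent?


E_used = P * t / 60 = 1662.1 * 39.3 / 60 = 1088.6755 Wh
DOD = E_used / E_total * 100 = 1088.6755 / 9363.7 * 100
DOD = 11.6266 %

11.6266 %


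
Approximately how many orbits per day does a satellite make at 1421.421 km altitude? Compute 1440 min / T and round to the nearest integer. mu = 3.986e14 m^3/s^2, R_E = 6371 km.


r = 7.792421e+06 m
T = 2*pi*sqrt(r^3/mu) = 6845.7311 s = 114.0955 min
revs/day = 1440 / 114.0955 = 12.6210
Rounded: 13 revolutions per day

13 revolutions per day


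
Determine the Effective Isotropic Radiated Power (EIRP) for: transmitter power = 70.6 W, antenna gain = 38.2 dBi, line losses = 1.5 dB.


Pt = 70.6 W = 18.4880 dBW
EIRP = Pt_dBW + Gt - losses = 18.4880 + 38.2 - 1.5 = 55.1880 dBW

55.1880 dBW


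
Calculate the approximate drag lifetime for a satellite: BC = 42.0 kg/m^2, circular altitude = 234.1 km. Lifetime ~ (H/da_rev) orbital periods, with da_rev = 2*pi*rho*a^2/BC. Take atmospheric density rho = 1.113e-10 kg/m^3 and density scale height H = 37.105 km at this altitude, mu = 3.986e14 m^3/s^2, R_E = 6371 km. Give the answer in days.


a = R_E + alt = 6605.1000 km = 6.6051e+06 m
da_rev = 2*pi*rho*a^2/BC = 2*pi*1.113e-10*(6.6051e+06)^2/42.0 = 726.414554 m per revolution
N = H/da_rev = 37105.0000 m / 726.414554 m = 51.0796 revolutions
P = 2*pi*sqrt(a^3/mu) = 5342.3251 s
lifetime = N*P = 51.0796 * 5342.3251 = 272884.0904 s = 3.1584 days

3.1584 days


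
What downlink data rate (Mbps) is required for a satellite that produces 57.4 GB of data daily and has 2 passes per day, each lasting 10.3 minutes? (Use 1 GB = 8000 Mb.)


total contact time = 2 * 10.3 * 60 = 1236.0000 s
data = 57.4 GB = 459200.0000 Mb
rate = 459200.0000 / 1236.0000 = 371.5210 Mbps

371.5210 Mbps


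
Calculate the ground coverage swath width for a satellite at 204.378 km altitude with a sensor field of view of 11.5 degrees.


FOV = 11.5 deg = 0.2007129 rad
swath = 2 * alt * tan(FOV/2) = 2 * 204.378 * tan(0.1003564)
swath = 2 * 204.378 * 0.1006947
swath = 41.1596 km

41.1596 km


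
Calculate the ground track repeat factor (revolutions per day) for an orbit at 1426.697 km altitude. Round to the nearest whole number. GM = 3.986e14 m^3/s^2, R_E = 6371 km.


r = 7.797697e+06 m
T = 2*pi*sqrt(r^3/mu) = 6852.6848 s = 114.2114 min
revs/day = 1440 / 114.2114 = 12.6082
Rounded: 13 revolutions per day

13 revolutions per day


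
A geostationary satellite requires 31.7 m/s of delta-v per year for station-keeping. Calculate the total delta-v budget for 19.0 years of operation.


dV = rate * years = 31.7 * 19.0
dV = 602.3000 m/s

602.3000 m/s


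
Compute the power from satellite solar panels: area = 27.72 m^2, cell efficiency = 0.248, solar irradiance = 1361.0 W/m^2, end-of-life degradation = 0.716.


P = area * eta * S * degradation
P = 27.72 * 0.248 * 1361.0 * 0.716
P = 6699.0937 W

6699.0937 W


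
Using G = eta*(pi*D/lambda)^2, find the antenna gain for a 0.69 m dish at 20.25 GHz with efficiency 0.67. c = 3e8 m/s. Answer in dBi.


lambda = c/f = 3e8 / 2.025e+10 = 0.01481481 m
G = eta*(pi*D/lambda)^2 = 0.67*(pi*0.69/0.01481481)^2
G = 14344.3302 (linear)
G = 10*log10(14344.3302) = 41.5668 dBi

41.5668 dBi


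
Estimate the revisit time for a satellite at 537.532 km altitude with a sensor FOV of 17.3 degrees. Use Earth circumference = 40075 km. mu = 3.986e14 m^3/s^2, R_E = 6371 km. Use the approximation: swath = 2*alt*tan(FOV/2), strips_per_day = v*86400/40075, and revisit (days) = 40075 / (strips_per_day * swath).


swath = 2*537.532*tan(0.150971) = 163.5479 km
v = sqrt(mu/r) = 7595.8392 m/s = 7.5958 km/s
strips/day = v*86400/40075 = 7.5958*86400/40075 = 16.3763
coverage/day = strips * swath = 16.3763 * 163.5479 = 2678.3106 km
revisit = 40075 / 2678.3106 = 14.9628 days

14.9628 days


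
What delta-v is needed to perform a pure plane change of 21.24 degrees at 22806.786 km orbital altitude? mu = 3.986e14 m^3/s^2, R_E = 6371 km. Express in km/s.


r = 29177.7860 km = 2.9177786e+07 m
V = sqrt(mu/r) = 3696.0895 m/s
di = 21.24 deg = 0.3707079 rad
dV = 2*V*sin(di/2) = 2*3696.0895*sin(0.185354)
dV = 1362.3376 m/s = 1.3623 km/s

1.3623 km/s


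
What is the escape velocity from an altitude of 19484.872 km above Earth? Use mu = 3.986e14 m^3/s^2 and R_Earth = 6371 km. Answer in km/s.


r = 6371.0 + 19484.872 = 25855.8720 km = 2.5855872e+07 m
v_esc = sqrt(2*mu/r) = sqrt(2*3.986e14 / 2.5855872e+07)
v_esc = 5552.6980 m/s = 5.5527 km/s

5.5527 km/s


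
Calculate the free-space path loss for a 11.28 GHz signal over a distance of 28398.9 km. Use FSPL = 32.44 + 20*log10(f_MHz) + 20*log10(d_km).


f = 11.28 GHz = 11280.0000 MHz
d = 28398.9 km
FSPL = 32.44 + 20*log10(11280.0000) + 20*log10(28398.9)
FSPL = 32.44 + 81.0462 + 89.0660
FSPL = 202.5522 dB

202.5522 dB


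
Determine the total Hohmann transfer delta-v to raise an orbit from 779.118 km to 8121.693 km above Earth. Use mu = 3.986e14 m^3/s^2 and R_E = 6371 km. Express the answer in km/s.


r1 = 7150.1180 km = 7.150118e+06 m
r2 = 14492.6930 km = 1.4492693e+07 m
dv1 = sqrt(mu/r1)*(sqrt(2*r2/(r1+r2)) - 1) = 1174.2034 m/s
dv2 = sqrt(mu/r2)*(1 - sqrt(2*r1/(r1+r2))) = 981.4428 m/s
total dv = |dv1| + |dv2| = 1174.2034 + 981.4428 = 2155.6462 m/s = 2.1556 km/s

2.1556 km/s


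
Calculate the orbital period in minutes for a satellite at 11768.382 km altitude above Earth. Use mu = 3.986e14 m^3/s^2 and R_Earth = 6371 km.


r = 18139.3820 km = 1.8139382e+07 m
T = 2*pi*sqrt(r^3/mu) = 2*pi*sqrt(5.9685311e+21 / 3.986e14)
T = 24313.3584 s = 405.2226 min

405.2226 minutes


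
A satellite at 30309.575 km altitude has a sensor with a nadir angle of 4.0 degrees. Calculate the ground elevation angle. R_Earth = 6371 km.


r = R_E + alt = 36680.5750 km
Law of sines in the satellite / Earth-center / ground-point triangle:
  sin(nadir)/R_E = sin(90 + el)/r  =>  cos(el) = (r/R_E)*sin(nadir)
cos(el) = (36680.5750 / 6371.0000) * sin(4.0 deg) = 0.4016179
el = arccos(0.4016179) = 66.3206 deg
(Earth-central angle = 90 - nadir - el = 19.6794 deg)

66.3206 degrees


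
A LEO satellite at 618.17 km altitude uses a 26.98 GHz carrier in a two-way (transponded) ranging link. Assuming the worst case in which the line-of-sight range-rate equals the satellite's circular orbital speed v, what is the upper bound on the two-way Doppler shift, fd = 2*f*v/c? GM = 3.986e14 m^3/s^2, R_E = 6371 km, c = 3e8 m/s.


r = 6.98917e+06 m
v = sqrt(mu/r) = 7551.8933 m/s (worst-case radial velocity)
f = 26.98 GHz = 2.698e+10 Hz
fd = 2*f*v/c = 2*2.698e+10*7551.8933/3.0e+08
fd = 1.3583339e+06 Hz

1.3583e+06 Hz


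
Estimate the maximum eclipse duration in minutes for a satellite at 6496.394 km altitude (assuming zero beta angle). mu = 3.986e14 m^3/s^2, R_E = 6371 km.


r = 12867.3940 km
T = 242.1006 min
Eclipse fraction = arcsin(R_E/r)/pi = arcsin(6371.0000/12867.3940)/pi
= arcsin(0.4951275)/pi = 0.1648786
Eclipse duration = 0.1648786 * 242.1006 = 39.9172 min

39.9172 minutes


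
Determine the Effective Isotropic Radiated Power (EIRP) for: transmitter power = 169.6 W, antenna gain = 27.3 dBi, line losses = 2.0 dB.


Pt = 169.6 W = 22.2943 dBW
EIRP = Pt_dBW + Gt - losses = 22.2943 + 27.3 - 2.0 = 47.5943 dBW

47.5943 dBW


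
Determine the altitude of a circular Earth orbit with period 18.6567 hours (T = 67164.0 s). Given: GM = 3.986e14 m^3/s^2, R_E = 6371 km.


T = 67164.0 s
r = (mu*T^2/(4*pi^2))^(1/3) = (3.986e14 * 67164.0^2 / (4*pi^2))^(1/3)
r = 3.5712223e+07 m = 35712.2232 km
alt = r - R_E = 35712.2232 - 6371 = 29341.2232 km

29341.2232 km


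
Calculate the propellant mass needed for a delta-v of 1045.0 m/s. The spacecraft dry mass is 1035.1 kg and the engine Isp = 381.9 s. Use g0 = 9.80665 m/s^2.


ve = Isp * g0 = 381.9 * 9.80665 = 3745.159635 m/s
mass ratio = exp(dv/ve) = exp(1045.0/3745.159635) = 1.32184280
m_prop = m_dry * (mr - 1) = 1035.1 * (1.32184280 - 1)
m_prop = 333.1395 kg

333.1395 kg


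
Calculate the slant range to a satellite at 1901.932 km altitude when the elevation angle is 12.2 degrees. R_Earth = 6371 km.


h = 1901.932 km, el = 12.2 deg
d = -R_E*sin(el) + sqrt((R_E*sin(el))^2 + 2*R_E*h + h^2)
d = -6371.0000*sin(0.2129302) + sqrt((6371.0000*0.2113248)^2 + 2*6371.0000*1901.932 + 1901.932^2)
d = 4100.1552 km

4100.1552 km


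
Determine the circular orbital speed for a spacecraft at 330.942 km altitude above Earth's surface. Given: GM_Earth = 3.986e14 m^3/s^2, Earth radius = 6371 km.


r = R_E + alt = 6371.0 + 330.942 = 6701.9420 km = 6.701942e+06 m
v = sqrt(mu/r) = sqrt(3.986e14 / 6.701942e+06) = 7712.0230 m/s = 7.7120 km/s

7.7120 km/s


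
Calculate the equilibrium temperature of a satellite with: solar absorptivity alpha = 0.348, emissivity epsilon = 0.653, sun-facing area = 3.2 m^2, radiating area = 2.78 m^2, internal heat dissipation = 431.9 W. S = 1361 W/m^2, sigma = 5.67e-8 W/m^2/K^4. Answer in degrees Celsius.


Numerator = alpha*S*A_sun + Q_int = 0.348*1361*3.2 + 431.9 = 1947.5096 W
Denominator = eps*sigma*A_rad = 0.653*5.67e-8*2.78 = 1.0292978e-07 W/K^4
T^4 = 1.892076e+10 K^4
T = 370.8810 K = 97.7310 C

97.7310 degrees Celsius


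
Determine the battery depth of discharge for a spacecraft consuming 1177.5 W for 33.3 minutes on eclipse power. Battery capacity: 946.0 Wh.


E_used = P * t / 60 = 1177.5 * 33.3 / 60 = 653.5125 Wh
DOD = E_used / E_total * 100 = 653.5125 / 946.0 * 100
DOD = 69.0817 %

69.0817 %


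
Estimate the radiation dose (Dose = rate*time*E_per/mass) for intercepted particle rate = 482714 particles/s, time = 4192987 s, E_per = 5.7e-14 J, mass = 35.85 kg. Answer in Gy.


Total energy deposited = rate * time * E_per
  = 482714 * 4192987 * 5.7e-14 = 0.1153688 J
Dose = E_total / mass = 0.1153688 / 35.85
Dose = 0.003218097 Gy

0.0032 Gy


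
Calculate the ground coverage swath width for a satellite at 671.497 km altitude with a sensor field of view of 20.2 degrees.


FOV = 20.2 deg = 0.3525565 rad
swath = 2 * alt * tan(FOV/2) = 2 * 671.497 * tan(0.1762783)
swath = 2 * 671.497 * 0.1781271
swath = 239.2237 km

239.2237 km


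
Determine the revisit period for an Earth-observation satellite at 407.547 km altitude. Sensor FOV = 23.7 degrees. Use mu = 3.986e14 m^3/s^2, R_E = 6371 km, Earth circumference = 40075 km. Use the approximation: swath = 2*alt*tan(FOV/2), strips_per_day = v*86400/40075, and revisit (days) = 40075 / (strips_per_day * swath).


swath = 2*407.547*tan(0.2068215) = 171.0245 km
v = sqrt(mu/r) = 7668.3220 m/s = 7.6683 km/s
strips/day = v*86400/40075 = 7.6683*86400/40075 = 16.5326
coverage/day = strips * swath = 16.5326 * 171.0245 = 2827.4756 km
revisit = 40075 / 2827.4756 = 14.1734 days

14.1734 days


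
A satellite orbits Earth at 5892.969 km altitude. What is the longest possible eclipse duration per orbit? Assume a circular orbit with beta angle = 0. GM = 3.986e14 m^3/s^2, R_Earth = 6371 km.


r = 12263.9690 km
T = 225.2716 min
Eclipse fraction = arcsin(R_E/r)/pi = arcsin(6371.0000/12263.9690)/pi
= arcsin(0.5194892)/pi = 0.1738778
Eclipse duration = 0.1738778 * 225.2716 = 39.1697 min

39.1697 minutes


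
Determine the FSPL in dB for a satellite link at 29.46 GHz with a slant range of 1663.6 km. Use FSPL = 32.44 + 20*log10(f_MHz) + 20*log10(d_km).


f = 29.46 GHz = 29460.0000 MHz
d = 1663.6 km
FSPL = 32.44 + 20*log10(29460.0000) + 20*log10(1663.6)
FSPL = 32.44 + 89.3847 + 64.4210
FSPL = 186.2456 dB

186.2456 dB


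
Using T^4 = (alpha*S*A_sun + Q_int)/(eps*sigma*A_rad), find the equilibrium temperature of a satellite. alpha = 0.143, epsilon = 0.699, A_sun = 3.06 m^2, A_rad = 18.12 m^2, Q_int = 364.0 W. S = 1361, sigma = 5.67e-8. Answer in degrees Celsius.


Numerator = alpha*S*A_sun + Q_int = 0.143*1361*3.06 + 364.0 = 959.5464 W
Denominator = eps*sigma*A_rad = 0.699*5.67e-8*18.12 = 7.181554e-07 W/K^4
T^4 = 1.3361264e+09 K^4
T = 191.1886 K = -81.9614 C

-81.9614 degrees Celsius


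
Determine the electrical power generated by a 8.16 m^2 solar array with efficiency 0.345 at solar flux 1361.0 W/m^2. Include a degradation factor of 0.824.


P = area * eta * S * degradation
P = 8.16 * 0.345 * 1361.0 * 0.824
P = 3157.1455 W

3157.1455 W


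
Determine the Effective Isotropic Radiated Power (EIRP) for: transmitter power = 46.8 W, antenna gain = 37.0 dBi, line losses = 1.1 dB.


Pt = 46.8 W = 16.7025 dBW
EIRP = Pt_dBW + Gt - losses = 16.7025 + 37.0 - 1.1 = 52.6025 dBW

52.6025 dBW


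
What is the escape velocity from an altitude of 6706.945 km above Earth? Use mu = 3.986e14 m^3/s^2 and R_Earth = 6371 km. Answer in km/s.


r = 6371.0 + 6706.945 = 13077.9450 km = 1.3077945e+07 m
v_esc = sqrt(2*mu/r) = sqrt(2*3.986e14 / 1.3077945e+07)
v_esc = 7807.5341 m/s = 7.8075 km/s

7.8075 km/s


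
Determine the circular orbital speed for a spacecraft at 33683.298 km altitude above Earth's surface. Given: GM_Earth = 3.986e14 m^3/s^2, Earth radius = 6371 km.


r = R_E + alt = 6371.0 + 33683.298 = 40054.2980 km = 4.0054298e+07 m
v = sqrt(mu/r) = sqrt(3.986e14 / 4.0054298e+07) = 3154.5984 m/s = 3.1546 km/s

3.1546 km/s


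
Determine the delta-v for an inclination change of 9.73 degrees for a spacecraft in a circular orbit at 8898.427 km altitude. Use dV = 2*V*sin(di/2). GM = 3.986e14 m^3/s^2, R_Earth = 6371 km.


r = 15269.4270 km = 1.5269427e+07 m
V = sqrt(mu/r) = 5109.2515 m/s
di = 9.73 deg = 0.1698205 rad
dV = 2*V*sin(di/2) = 2*5109.2515*sin(0.08491027)
dV = 866.6136 m/s = 0.8666136 km/s

0.8666 km/s


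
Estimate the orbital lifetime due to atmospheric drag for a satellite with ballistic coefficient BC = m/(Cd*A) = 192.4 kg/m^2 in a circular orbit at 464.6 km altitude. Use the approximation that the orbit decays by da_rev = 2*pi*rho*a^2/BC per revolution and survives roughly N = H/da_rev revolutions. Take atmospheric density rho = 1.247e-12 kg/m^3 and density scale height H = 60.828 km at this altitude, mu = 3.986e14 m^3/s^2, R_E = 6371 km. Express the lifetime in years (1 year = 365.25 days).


a = R_E + alt = 6835.6000 km = 6.8356e+06 m
da_rev = 2*pi*rho*a^2/BC = 2*pi*1.247e-12*(6.8356e+06)^2/192.4 = 1.902806 m per revolution
N = H/da_rev = 60828.0000 m / 1.902806 m = 31967.5241 revolutions
P = 2*pi*sqrt(a^3/mu) = 5624.3998 s
lifetime = N*P = 31967.5241 * 5624.3998 = 1.7979814e+08 s = 2080.9969 days
years = 2080.9969 / 365.25 = 5.6975 years

5.6975 years


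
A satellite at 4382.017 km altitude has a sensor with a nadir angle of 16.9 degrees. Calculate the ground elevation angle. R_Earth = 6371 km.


r = R_E + alt = 10753.0170 km
Law of sines in the satellite / Earth-center / ground-point triangle:
  sin(nadir)/R_E = sin(90 + el)/r  =>  cos(el) = (r/R_E)*sin(nadir)
cos(el) = (10753.0170 / 6371.0000) * sin(16.9 deg) = 0.4906491
el = arccos(0.4906491) = 60.6167 deg
(Earth-central angle = 90 - nadir - el = 12.4833 deg)

60.6167 degrees


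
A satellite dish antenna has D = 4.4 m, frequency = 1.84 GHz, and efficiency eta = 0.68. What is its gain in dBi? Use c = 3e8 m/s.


lambda = c/f = 3e8 / 1.84e+09 = 0.1630435 m
G = eta*(pi*D/lambda)^2 = 0.68*(pi*4.4/0.1630435)^2
G = 4887.7293 (linear)
G = 10*log10(4887.7293) = 36.8911 dBi

36.8911 dBi


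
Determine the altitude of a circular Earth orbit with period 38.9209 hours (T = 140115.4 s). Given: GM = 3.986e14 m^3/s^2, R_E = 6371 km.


T = 140115.4 s
r = (mu*T^2/(4*pi^2))^(1/3) = (3.986e14 * 140115.4^2 / (4*pi^2))^(1/3)
r = 5.8306428e+07 m = 58306.4276 km
alt = r - R_E = 58306.4276 - 6371 = 51935.4276 km

51935.4276 km


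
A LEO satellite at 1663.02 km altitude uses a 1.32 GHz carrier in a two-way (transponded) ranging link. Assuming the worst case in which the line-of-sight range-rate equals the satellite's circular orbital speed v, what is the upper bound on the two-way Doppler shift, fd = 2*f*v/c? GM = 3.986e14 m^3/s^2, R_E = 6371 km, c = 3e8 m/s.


r = 8.03402e+06 m
v = sqrt(mu/r) = 7043.7218 m/s (worst-case radial velocity)
f = 1.32 GHz = 1.32e+09 Hz
fd = 2*f*v/c = 2*1.32e+09*7043.7218/3.0e+08
fd = 61984.7516 Hz

61984.7516 Hz


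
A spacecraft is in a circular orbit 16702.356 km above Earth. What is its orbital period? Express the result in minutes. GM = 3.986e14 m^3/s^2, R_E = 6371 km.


r = 23073.3560 km = 2.3073356e+07 m
T = 2*pi*sqrt(r^3/mu) = 2*pi*sqrt(1.2283788e+22 / 3.986e14)
T = 34880.0719 s = 581.3345 min

581.3345 minutes


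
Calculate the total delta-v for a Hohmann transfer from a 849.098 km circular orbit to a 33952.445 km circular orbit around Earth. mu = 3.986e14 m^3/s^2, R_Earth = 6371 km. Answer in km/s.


r1 = 7220.0980 km = 7.220098e+06 m
r2 = 40323.4450 km = 4.0323445e+07 m
dv1 = sqrt(mu/r1)*(sqrt(2*r2/(r1+r2)) - 1) = 2246.9563 m/s
dv2 = sqrt(mu/r2)*(1 - sqrt(2*r1/(r1+r2))) = 1411.3240 m/s
total dv = |dv1| + |dv2| = 2246.9563 + 1411.3240 = 3658.2802 m/s = 3.6583 km/s

3.6583 km/s


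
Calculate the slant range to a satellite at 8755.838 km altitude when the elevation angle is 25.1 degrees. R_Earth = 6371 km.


h = 8755.838 km, el = 25.1 deg
d = -R_E*sin(el) + sqrt((R_E*sin(el))^2 + 2*R_E*h + h^2)
d = -6371.0000*sin(0.4380776) + sqrt((6371.0000*0.4241994)^2 + 2*6371.0000*8755.838 + 8755.838^2)
d = 11280.8262 km

11280.8262 km


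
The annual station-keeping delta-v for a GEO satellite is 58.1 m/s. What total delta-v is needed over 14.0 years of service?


dV = rate * years = 58.1 * 14.0
dV = 813.4000 m/s

813.4000 m/s


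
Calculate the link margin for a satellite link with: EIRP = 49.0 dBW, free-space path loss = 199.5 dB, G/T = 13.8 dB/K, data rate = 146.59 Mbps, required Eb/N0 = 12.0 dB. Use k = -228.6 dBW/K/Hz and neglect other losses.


C/N0 = EIRP - FSPL + G/T - k = 49.0 - 199.5 + 13.8 - (-228.6)
C/N0 = 91.9000 dB-Hz
R_b = 146.59 Mbps = 1.4659e+08 bps -> 10*log10(R_b) = 81.6610 dB-Hz
Eb/N0 = C/N0 - 10*log10(R_b) = 91.9000 - 81.6610 = 10.2390 dB
Margin = Eb/N0 - Eb/N0_req = 10.2390 - 12.0 = -1.7610 dB (negative margin: link does not close)

-1.7610 dB


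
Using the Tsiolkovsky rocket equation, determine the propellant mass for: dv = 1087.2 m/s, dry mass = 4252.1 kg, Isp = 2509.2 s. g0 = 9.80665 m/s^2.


ve = Isp * g0 = 2509.2 * 9.80665 = 24606.846180 m/s
mass ratio = exp(dv/ve) = exp(1087.2/24606.846180) = 1.04517342
m_prop = m_dry * (mr - 1) = 4252.1 * (1.04517342 - 1)
m_prop = 192.0819 kg

192.0819 kg


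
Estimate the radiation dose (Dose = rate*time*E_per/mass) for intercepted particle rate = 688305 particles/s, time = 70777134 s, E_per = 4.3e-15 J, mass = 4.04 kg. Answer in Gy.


Total energy deposited = rate * time * E_per
  = 688305 * 70777134 * 4.3e-15 = 0.2094799 J
Dose = E_total / mass = 0.2094799 / 4.04
Dose = 0.05185146 Gy

0.0519 Gy


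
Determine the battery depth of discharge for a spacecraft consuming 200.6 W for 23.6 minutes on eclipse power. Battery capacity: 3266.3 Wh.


E_used = P * t / 60 = 200.6 * 23.6 / 60 = 78.9027 Wh
DOD = E_used / E_total * 100 = 78.9027 / 3266.3 * 100
DOD = 2.4157 %

2.4157 %


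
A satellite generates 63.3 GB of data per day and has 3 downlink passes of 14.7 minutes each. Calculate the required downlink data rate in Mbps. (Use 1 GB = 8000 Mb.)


total contact time = 3 * 14.7 * 60 = 2646.0000 s
data = 63.3 GB = 506400.0000 Mb
rate = 506400.0000 / 2646.0000 = 191.3832 Mbps

191.3832 Mbps


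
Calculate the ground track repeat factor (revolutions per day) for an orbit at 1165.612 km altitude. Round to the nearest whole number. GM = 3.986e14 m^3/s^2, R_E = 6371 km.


r = 7.536612e+06 m
T = 2*pi*sqrt(r^3/mu) = 6511.4162 s = 108.5236 min
revs/day = 1440 / 108.5236 = 13.2690
Rounded: 13 revolutions per day

13 revolutions per day


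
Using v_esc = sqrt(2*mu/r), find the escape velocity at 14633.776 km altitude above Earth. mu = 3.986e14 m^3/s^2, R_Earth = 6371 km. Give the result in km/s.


r = 6371.0 + 14633.776 = 21004.7760 km = 2.1004776e+07 m
v_esc = sqrt(2*mu/r) = sqrt(2*3.986e14 / 2.1004776e+07)
v_esc = 6160.6228 m/s = 6.1606 km/s

6.1606 km/s


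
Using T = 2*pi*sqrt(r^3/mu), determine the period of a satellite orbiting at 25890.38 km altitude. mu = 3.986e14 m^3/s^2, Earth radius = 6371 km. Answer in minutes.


r = 32261.3800 km = 3.226138e+07 m
T = 2*pi*sqrt(r^3/mu) = 2*pi*sqrt(3.3577536e+22 / 3.986e14)
T = 57668.0986 s = 961.1350 min

961.1350 minutes


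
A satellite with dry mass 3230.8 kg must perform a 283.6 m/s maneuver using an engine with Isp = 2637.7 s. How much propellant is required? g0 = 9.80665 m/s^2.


ve = Isp * g0 = 2637.7 * 9.80665 = 25867.000705 m/s
mass ratio = exp(dv/ve) = exp(283.6/25867.000705) = 1.01102410
m_prop = m_dry * (mr - 1) = 3230.8 * (1.01102410 - 1)
m_prop = 35.6167 kg

35.6167 kg


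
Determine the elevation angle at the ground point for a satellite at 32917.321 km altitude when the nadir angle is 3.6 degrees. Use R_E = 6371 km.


r = R_E + alt = 39288.3210 km
Law of sines in the satellite / Earth-center / ground-point triangle:
  sin(nadir)/R_E = sin(90 + el)/r  =>  cos(el) = (r/R_E)*sin(nadir)
cos(el) = (39288.3210 / 6371.0000) * sin(3.6 deg) = 0.387213
el = arccos(0.387213) = 67.2188 deg
(Earth-central angle = 90 - nadir - el = 19.1812 deg)

67.2188 degrees


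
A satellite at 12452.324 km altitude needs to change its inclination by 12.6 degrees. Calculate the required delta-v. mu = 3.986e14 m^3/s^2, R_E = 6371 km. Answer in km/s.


r = 18823.3240 km = 1.8823324e+07 m
V = sqrt(mu/r) = 4601.7232 m/s
di = 12.6 deg = 0.2199115 rad
dV = 2*V*sin(di/2) = 2*4601.7232*sin(0.1099557)
dV = 1009.9338 m/s = 1.0099 km/s

1.0099 km/s


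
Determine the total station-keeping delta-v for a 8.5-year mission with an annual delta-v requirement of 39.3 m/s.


dV = rate * years = 39.3 * 8.5
dV = 334.0500 m/s

334.0500 m/s


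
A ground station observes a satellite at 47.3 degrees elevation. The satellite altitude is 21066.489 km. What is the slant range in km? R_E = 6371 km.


h = 21066.489 km, el = 47.3 deg
d = -R_E*sin(el) + sqrt((R_E*sin(el))^2 + 2*R_E*h + h^2)
d = -6371.0000*sin(0.8255407) + sqrt((6371.0000*0.7349146)^2 + 2*6371.0000*21066.489 + 21066.489^2)
d = 22413.0359 km

22413.0359 km
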